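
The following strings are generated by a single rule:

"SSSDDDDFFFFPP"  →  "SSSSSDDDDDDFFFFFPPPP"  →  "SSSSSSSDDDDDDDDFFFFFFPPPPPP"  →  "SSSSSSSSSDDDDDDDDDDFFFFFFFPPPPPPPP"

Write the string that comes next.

SSSSSSSSSSSDDDDDDDDDDDDFFFFFFFFPPPPPPPPPP

Term n consists of 2n-1 S's, followed by 2n D's, followed by n+2 F's, followed by 2n-2 P's, where the shown terms are n = 2, 3, 4, 5.
Setting n = 6 gives 11, 12, 8, 10 characters in each block.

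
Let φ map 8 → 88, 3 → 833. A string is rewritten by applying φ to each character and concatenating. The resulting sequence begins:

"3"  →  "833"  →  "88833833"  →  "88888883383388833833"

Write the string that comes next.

Rewriting the 20 symbols of 88888883383388833833 one by one yields 88 88 88 88 88 88 88 833 833 88 833 833 88 88 88 833 833 88 833 833; concatenated:

888888888888888338338883383388888883383388833833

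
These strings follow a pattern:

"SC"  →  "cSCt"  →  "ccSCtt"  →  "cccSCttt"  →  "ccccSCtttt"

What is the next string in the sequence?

Every step adds c to the front and t to the end of the previous string.
One more step from ccccSCtttt gives the answer.

cccccSCttttt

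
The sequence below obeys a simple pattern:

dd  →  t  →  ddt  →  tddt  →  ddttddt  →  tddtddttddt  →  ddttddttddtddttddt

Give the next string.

Each term (from the third on) is the two preceding terms concatenated in order: term 3 = dd·t = ddt.
So term 8 is tddtddttddt·ddttddttddtddttddt.

tddtddttddtddttddttddtddttddt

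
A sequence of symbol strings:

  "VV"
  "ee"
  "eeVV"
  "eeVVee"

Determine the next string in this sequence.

eeVVeeeeVV

From term 3 onward, concatenate the last term with the second-to-last: ee·VV = eeVV, eeVV·ee = eeVVee, …
Continuing: eeVVee · eeVV gives term 5.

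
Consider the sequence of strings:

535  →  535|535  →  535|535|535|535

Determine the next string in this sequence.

s(k+1) = s(k)·|·s(k) — each term doubles the last with '|' between the halves.
So the next term is two copies of 535|535|535|535 with '|' between the halves.

535|535|535|535|535|535|535|535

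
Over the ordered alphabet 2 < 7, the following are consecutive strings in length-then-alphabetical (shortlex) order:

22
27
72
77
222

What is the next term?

227

The successor of 222 increments the rightmost position that isn't already 7 and resets every position after it to 2.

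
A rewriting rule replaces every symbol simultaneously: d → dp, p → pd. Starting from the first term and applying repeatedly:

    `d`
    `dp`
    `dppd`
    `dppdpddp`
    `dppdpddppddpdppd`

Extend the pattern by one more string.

dppdpddppddpdppdpddpdppddppdpddp

Replace each of the 16 characters of dppdpddppddpdppd in place — dp pd pd dp pd dp dp pd pd dp dp pd dp pd pd dp — and concatenate.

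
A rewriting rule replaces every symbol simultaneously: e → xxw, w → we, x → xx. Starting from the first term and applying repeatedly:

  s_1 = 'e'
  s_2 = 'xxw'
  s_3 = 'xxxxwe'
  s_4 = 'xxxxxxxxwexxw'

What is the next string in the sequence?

φ(xxxxxxxxwexxw) expands symbol-by-symbol to xx xx xx xx xx xx xx xx we xxw xx xx we; joining the 13 pieces gives the next term.

xxxxxxxxxxxxxxxxwexxwxxxxwe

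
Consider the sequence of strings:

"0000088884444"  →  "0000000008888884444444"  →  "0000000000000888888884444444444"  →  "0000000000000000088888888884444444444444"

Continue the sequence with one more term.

0000000000000000000008888888888884444444444444444

The n-th term is 4n+1 0's then 2n+2 8's then 3n+1 4's (n = 1, 2, …).
At n = 5 the blocks have lengths 21, 12, 16.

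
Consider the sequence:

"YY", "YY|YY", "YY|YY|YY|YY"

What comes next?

Each string is two copies of the previous one joined by '|'.
One more doubling of YY|YY|YY|YY gives the answer.

YY|YY|YY|YY|YY|YY|YY|YY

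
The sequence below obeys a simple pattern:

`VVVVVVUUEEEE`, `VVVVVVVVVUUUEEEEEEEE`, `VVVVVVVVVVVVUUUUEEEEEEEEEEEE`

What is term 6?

Each string has the form V^{3n+3} U^{n+1} E^{4n} (n = 1, 2, …).
At n = 6 the blocks have lengths 21, 7, 24.

VVVVVVVVVVVVVVVVVVVVVUUUUUUUEEEEEEEEEEEEEEEEEEEEEEEE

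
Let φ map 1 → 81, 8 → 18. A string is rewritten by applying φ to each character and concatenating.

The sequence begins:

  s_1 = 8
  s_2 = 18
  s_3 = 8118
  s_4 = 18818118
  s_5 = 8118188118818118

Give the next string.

18818118811818818118188118818118

Applying the rule to each of the 16 symbols of 8118188118818118 gives the pieces 18 81 81 18 81 18 18 81 81 18 18 81 18 81 81 18, which concatenate to the answer.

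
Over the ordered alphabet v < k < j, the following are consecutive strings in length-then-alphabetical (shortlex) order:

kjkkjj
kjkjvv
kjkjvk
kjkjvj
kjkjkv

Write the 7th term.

Stepping forward 2 times from kjkjkv: kjkjkv → kjkjkk, then the target.

kjkjkj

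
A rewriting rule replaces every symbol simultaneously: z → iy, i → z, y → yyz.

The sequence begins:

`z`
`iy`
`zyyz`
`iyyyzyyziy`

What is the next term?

zyyzyyzyyziyyyzyyziyzyyz

Rewriting each symbol of iyyyzyyziy: i→z, y→yyz, y→yyz, y→yyz, z→iy, y→yyz, y→yyz, z→iy, i→z, y→yyz, which concatenates to z yyz yyz yyz iy yyz yyz iy z yyz.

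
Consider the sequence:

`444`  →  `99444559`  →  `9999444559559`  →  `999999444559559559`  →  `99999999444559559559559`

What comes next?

Each term wraps the previous one in 99 on the left and 559 on the right.
Applying this once more to 99999999444559559559559:

9999999999444559559559559559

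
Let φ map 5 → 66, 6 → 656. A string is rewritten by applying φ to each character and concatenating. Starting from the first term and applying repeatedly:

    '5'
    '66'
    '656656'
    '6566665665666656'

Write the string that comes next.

65666656656656656666566566665665665665666656

φ(6566665665666656) expands symbol-by-symbol to 656 66 656 656 656 656 66 656 656 66 656 656 656 656 66 656; joining the 16 pieces gives the next term.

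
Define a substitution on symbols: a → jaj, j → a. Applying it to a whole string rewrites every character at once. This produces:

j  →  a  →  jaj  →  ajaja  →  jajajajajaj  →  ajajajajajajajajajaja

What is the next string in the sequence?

Replace each of the 21 characters of ajajajajajajajajajaja in place — jaj a jaj a jaj a jaj a jaj a jaj a jaj a jaj a jaj a jaj a jaj — and concatenate.

jajajajajajajajajajajajajajajajajajajajajaj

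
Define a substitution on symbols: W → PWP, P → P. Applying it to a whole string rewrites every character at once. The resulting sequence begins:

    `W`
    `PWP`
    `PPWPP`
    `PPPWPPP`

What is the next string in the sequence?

Apply φ to PPPWPPP symbol by symbol: P→P, P→P, P→P, W→PWP, P→P, P→P, P→P; joined: P P P PWP P P P.

PPPPWPPPP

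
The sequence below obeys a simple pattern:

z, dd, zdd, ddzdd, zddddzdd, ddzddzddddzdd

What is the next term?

From term 3 onward, concatenate the second-to-last term with the last: z·dd = zdd, dd·zdd = ddzdd, …
Continuing: zddddzdd · ddzddzddddzdd gives term 7.

zddddzddddzddzddddzdd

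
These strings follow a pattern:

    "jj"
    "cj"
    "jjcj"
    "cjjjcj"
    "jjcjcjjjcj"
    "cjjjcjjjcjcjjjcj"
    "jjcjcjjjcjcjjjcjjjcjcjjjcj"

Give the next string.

From term 3 onward, concatenate the second-to-last term with the last: jj·cj = jjcj, cj·jjcj = cjjjcj, …
Continuing: cjjjcjjjcjcjjjcj · jjcjcjjjcjcjjjcjjjcjcjjjcj gives term 8.

cjjjcjjjcjcjjjcjjjcjcjjjcjcjjjcjjjcjcjjjcj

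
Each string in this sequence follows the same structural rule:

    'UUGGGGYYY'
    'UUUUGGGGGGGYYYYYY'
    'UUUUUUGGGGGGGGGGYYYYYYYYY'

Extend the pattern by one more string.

UUUUUUUUGGGGGGGGGGGGGYYYYYYYYYYYY

Reading off run lengths: U runs 2, 4, 6; G runs 4, 7, 10; Y runs 3, 6, 9 — each is linear in n (n = 1, 2, …).
At n = 4 the blocks have lengths 8, 13, 12.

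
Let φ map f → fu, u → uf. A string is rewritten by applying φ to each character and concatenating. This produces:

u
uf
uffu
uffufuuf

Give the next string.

Apply φ to uffufuuf symbol by symbol: u→uf, f→fu, f→fu, u→uf, f→fu, u→uf, u→uf, f→fu; joined: uf fu fu uf fu uf uf fu.

uffufuuffuufuffu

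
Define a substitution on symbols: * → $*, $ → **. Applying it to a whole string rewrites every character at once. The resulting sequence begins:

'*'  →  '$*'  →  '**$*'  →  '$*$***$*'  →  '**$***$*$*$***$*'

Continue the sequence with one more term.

Rewriting the 16 symbols of **$***$*$*$***$* one by one yields $* $* ** $* $* $* ** $* ** $* ** $* $* $* ** $*; concatenated:

$*$***$*$*$***$***$***$*$*$***$*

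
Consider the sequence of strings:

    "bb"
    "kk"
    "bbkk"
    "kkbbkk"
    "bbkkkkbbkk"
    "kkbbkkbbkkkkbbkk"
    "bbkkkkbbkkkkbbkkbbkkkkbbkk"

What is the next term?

kkbbkkbbkkkkbbkkbbkkkkbbkkkkbbkkbbkkkkbbkk

From term 3 onward, concatenate the second-to-last term with the last: bb·kk = bbkk, kk·bbkk = kkbbkk, …
The next term joins kkbbkkbbkkkkbbkk and bbkkkkbbkkkkbbkkbbkkkkbbkk.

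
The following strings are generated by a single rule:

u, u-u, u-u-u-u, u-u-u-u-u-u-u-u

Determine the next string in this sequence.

u-u-u-u-u-u-u-u-u-u-u-u-u-u-u-u

Every step duplicates the string with '-' between the halves.
One more doubling of u-u-u-u-u-u-u-u gives the answer.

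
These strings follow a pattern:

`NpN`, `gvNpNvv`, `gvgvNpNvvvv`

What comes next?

Every step adds gv to the front and vv to the end of the previous string.
Applying this once more to gvgvNpNvvvv:

gvgvgvNpNvvvvvv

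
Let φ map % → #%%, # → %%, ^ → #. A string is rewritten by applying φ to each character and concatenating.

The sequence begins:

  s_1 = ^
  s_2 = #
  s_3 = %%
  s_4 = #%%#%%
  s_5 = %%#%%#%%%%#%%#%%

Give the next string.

Applying the rule to each of the 16 symbols of %%#%%#%%%%#%%#%% gives the pieces #%% #%% %% #%% #%% %% #%% #%% #%% #%% %% #%% #%% %% #%% #%%, which concatenate to the answer.

#%%#%%%%#%%#%%%%#%%#%%#%%#%%%%#%%#%%%%#%%#%%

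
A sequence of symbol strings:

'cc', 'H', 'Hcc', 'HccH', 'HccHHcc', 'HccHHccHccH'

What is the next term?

HccHHccHccHHccHHcc

This is a Fibonacci-style word recurrence s(k) = s(k−1)·s(k−2): e.g. H·cc = Hcc.
Continuing: HccHHccHccH · HccHHcc gives term 7.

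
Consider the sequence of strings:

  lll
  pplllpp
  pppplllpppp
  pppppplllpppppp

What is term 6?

Each term wraps the previous one in pp on the left and pp on the right.
From pppppplllpppppp, 2 further steps: pppppplllpppppp → pppppppplllpppppppp → (answer).

pppppppppplllpppppppppp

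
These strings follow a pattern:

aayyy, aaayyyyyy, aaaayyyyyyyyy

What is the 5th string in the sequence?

aaaaaayyyyyyyyyyyyyyy

The n-th term is n+1 a's then 3n y's (n = 1, 2, …).
Setting n = 5 gives 6, 15 characters in each block.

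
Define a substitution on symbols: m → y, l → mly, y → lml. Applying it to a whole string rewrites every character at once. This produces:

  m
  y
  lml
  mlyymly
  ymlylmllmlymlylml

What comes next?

Applying the rule to each of the 17 symbols of ymlylmllmlymlylml gives the pieces lml y mly lml mly y mly mly y mly lml y mly lml mly y mly, which concatenate to the answer.

lmlymlylmlmlyymlymlyymlylmlymlylmlmlyymly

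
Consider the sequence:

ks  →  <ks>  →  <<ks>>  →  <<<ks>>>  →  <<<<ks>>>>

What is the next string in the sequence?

Each term wraps the previous one in < on the left and > on the right.
Applying this once more to <<<<ks>>>>:

<<<<<ks>>>>>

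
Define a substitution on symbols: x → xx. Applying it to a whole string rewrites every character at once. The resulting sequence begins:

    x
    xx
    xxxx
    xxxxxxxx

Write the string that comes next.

Expanding xxxxxxxx: x→xx, x→xx, x→xx, x→xx, x→xx, x→xx, x→xx, x→xx. Concatenated: xx xx xx xx xx xx xx xx.

xxxxxxxxxxxxxxxx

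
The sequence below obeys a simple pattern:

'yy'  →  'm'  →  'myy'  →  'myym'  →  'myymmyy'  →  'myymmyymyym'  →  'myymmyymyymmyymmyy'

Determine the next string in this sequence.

This is a Fibonacci-style word recurrence s(k) = s(k−1)·s(k−2): e.g. m·yy = myy.
So term 8 is myymmyymyymmyymmyy·myymmyymyym.

myymmyymyymmyymmyymyymmyymyym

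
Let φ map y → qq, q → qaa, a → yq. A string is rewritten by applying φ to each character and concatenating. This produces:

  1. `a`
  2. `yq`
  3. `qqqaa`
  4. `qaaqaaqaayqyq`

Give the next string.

Replace each of the 13 characters of qaaqaaqaayqyq in place — qaa yq yq qaa yq yq qaa yq yq qq qaa qq qaa — and concatenate.

qaayqyqqaayqyqqaayqyqqqqaaqqqaa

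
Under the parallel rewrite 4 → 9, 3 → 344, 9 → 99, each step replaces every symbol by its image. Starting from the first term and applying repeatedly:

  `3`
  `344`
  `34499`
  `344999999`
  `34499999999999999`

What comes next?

344999999999999999999999999999999

Applying the rule to each of the 17 symbols of 34499999999999999 gives the pieces 344 9 9 99 99 99 99 99 99 99 99 99 99 99 99 99 99, which concatenate to the answer.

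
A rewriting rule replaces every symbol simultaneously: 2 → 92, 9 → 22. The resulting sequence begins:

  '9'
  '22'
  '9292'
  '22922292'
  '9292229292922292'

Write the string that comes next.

22922292929222922292229292922292

φ(9292229292922292) expands symbol-by-symbol to 22 92 22 92 92 92 22 92 22 92 22 92 92 92 22 92; joining the 16 pieces gives the next term.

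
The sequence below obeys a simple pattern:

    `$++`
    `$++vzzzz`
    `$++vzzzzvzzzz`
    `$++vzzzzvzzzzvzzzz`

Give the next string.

The strings grow by a fixed suffix vzzzz each time.
One more step from $++vzzzzvzzzzvzzzz gives the answer.

$++vzzzzvzzzzvzzzzvzzzz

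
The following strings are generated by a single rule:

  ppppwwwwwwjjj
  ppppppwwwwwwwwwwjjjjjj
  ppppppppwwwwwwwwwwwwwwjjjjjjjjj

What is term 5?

ppppppppppppwwwwwwwwwwwwwwwwwwwwwwjjjjjjjjjjjjjjj

Each string has the form p^{2n+2} w^{4n+2} j^{3n} (n = 1, 2, …).
For term 5, n = 5, so the run lengths are 12, 22, 15.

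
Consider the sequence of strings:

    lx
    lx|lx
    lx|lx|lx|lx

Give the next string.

Each string is two copies of the previous one joined by '|'.
Doubling lx|lx|lx|lx with '|' between the halves:

lx|lx|lx|lx|lx|lx|lx|lx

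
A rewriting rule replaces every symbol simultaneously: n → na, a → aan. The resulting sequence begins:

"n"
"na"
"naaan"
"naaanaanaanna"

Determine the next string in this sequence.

naaanaanaannaaanaannaaanaannanaaan

Replace each of the 13 characters of naaanaanaanna in place — na aan aan aan na aan aan na aan aan na na aan — and concatenate.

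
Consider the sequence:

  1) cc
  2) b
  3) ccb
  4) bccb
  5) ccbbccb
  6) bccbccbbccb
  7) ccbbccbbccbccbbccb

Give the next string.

This is a Fibonacci-style word recurrence s(k) = s(k−2)·s(k−1): e.g. cc·b = ccb.
Continuing: bccbccbbccb · ccbbccbbccbccbbccb gives term 8.

bccbccbbccbccbbccbbccbccbbccb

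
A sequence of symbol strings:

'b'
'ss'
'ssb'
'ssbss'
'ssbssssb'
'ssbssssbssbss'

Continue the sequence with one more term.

ssbssssbssbssssbssssb

This is a Fibonacci-style word recurrence s(k) = s(k−1)·s(k−2): e.g. ss·b = ssb.
Continuing: ssbssssbssbss · ssbssssb gives term 7.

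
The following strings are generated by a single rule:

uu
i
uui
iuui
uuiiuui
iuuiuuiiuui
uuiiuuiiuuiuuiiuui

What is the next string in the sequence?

This is a Fibonacci-style word recurrence s(k) = s(k−2)·s(k−1): e.g. uu·i = uui.
So term 8 is iuuiuuiiuui·uuiiuuiiuuiuuiiuui.

iuuiuuiiuuiuuiiuuiiuuiuuiiuui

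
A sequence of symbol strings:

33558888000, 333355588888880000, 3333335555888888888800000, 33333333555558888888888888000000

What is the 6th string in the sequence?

3333333333335555555888888888888888888800000000

Reading off run lengths: 3 runs 2, 4, 6, 8; 5 runs 2, 3, 4, 5; 8 runs 4, 7, 10, 13; 0 runs 3, 4, 5, 6 — each is linear in n (n = 1, 2, …).
At n = 6 the blocks have lengths 12, 7, 19, 8.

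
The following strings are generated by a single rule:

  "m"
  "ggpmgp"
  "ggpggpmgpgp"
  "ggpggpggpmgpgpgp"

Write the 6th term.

s(k+1) = ggp·s(k)·gp, so each term gains ggp as a prefix and gp as a suffix.
From ggpggpggpmgpgpgp, 2 further steps: ggpggpggpmgpgpgp → ggpggpggpggpmgpgpgpgp → (answer).

ggpggpggpggpggpmgpgpgpgpgp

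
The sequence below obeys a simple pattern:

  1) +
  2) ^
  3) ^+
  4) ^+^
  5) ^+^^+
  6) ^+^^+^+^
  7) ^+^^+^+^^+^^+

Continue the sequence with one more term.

^+^^+^+^^+^^+^+^^+^+^

This is a Fibonacci-style word recurrence s(k) = s(k−1)·s(k−2): e.g. ^·+ = ^+.
So term 8 is ^+^^+^+^^+^^+·^+^^+^+^.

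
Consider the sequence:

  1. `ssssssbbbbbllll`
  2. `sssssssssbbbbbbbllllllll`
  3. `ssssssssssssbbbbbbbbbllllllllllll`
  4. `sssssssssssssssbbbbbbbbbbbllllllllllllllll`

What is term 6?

Each string has the form s^{3n+3} b^{2n+3} l^{4n} (n = 1, 2, …).
Setting n = 6 gives 21, 15, 24 characters in each block.

sssssssssssssssssssssbbbbbbbbbbbbbbbllllllllllllllllllllllll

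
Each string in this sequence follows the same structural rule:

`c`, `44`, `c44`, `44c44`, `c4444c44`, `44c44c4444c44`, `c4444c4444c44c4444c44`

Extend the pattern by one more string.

From term 3 onward, concatenate the second-to-last term with the last: c·44 = c44, 44·c44 = 44c44, …
Continuing: 44c44c4444c44 · c4444c4444c44c4444c44 gives term 8.

44c44c4444c44c4444c4444c44c4444c44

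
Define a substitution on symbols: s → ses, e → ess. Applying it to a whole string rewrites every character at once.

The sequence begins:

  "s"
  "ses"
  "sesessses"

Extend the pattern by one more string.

sesesssesesssessessesessses

Rewriting each symbol of sesessses: s→ses, e→ess, s→ses, e→ess, s→ses, s→ses, s→ses, e→ess, s→ses, which concatenates to ses ess ses ess ses ses ses ess ses.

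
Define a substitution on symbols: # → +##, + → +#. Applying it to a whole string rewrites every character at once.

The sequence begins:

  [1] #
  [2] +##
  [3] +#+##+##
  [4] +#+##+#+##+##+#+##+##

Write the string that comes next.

Rewriting the 21 symbols of +#+##+#+##+##+#+##+## one by one yields +# +## +# +## +## +# +## +# +## +## +# +## +## +# +## +# +## +## +# +## +##; concatenated:

+#+##+#+##+##+#+##+#+##+##+#+##+##+#+##+#+##+##+#+##+##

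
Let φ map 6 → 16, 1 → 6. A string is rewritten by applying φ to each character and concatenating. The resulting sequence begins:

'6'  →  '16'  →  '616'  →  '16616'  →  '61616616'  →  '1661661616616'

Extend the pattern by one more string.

Applying the rule to each of the 13 symbols of 1661661616616 gives the pieces 6 16 16 6 16 16 6 16 6 16 16 6 16, which concatenate to the answer.

616166161661661616616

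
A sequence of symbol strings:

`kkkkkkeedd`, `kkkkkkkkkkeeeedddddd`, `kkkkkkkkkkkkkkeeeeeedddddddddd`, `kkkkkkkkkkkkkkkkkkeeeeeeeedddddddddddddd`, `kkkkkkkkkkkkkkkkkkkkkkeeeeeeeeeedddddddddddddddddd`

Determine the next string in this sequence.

kkkkkkkkkkkkkkkkkkkkkkkkkkeeeeeeeeeeeedddddddddddddddddddddd

Each string has the form k^{4n+2} e^{2n} d^{4n-2} (n = 1, 2, …).
For the next term, n = 6, so the run lengths are 26, 12, 22.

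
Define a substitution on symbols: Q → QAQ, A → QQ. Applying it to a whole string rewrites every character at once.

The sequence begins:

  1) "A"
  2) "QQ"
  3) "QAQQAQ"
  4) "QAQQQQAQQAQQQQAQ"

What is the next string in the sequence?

QAQQQQAQQAQQAQQAQQQQAQQAQQQQAQQAQQAQQAQQQQAQ

φ(QAQQQQAQQAQQQQAQ) expands symbol-by-symbol to QAQ QQ QAQ QAQ QAQ QAQ QQ QAQ QAQ QQ QAQ QAQ QAQ QAQ QQ QAQ; joining the 16 pieces gives the next term.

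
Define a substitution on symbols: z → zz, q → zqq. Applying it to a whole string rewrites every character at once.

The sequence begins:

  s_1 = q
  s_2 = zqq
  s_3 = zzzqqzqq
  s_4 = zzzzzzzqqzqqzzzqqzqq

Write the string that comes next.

zzzzzzzzzzzzzzzqqzqqzzzqqzqqzzzzzzzqqzqqzzzqqzqq

Applying the rule to each of the 20 symbols of zzzzzzzqqzqqzzzqqzqq gives the pieces zz zz zz zz zz zz zz zqq zqq zz zqq zqq zz zz zz zqq zqq zz zqq zqq, which concatenate to the answer.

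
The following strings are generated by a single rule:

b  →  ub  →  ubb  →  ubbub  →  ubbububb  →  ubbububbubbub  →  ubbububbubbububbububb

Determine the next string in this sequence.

This is a Fibonacci-style word recurrence s(k) = s(k−1)·s(k−2): e.g. ub·b = ubb.
Continuing: ubbububbubbububbububb · ubbububbubbub gives term 8.

ubbububbubbububbububbubbububbubbub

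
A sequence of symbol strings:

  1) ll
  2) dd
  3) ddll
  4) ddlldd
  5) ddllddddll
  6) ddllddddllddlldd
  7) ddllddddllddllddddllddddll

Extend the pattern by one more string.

Each term (from the third on) is the previous term followed by the one before it: term 3 = dd·ll = ddll.
So term 8 is ddllddddllddllddddllddddll·ddllddddllddlldd.

ddllddddllddllddddllddddllddllddddllddlldd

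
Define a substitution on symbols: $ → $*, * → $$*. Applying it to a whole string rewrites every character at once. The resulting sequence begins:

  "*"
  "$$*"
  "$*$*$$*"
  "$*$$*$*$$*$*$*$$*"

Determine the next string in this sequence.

$*$$*$*$*$$*$*$$*$*$*$$*$*$$*$*$$*$*$*$$*

Replace each of the 17 characters of $*$$*$*$$*$*$*$$* in place — $* $$* $* $* $$* $* $$* $* $* $$* $* $$* $* $$* $* $* $$* — and concatenate.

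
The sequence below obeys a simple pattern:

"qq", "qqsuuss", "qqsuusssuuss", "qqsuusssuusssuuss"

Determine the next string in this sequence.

qqsuusssuusssuusssuuss

Each term is the previous one with suuss appended.
One more step from qqsuusssuusssuuss gives the answer.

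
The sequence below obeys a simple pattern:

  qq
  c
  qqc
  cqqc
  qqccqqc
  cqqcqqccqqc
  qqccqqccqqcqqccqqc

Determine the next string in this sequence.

From term 3 onward, concatenate the second-to-last term with the last: qq·c = qqc, c·qqc = cqqc, …
The next term joins cqqcqqccqqc and qqccqqccqqcqqccqqc.

cqqcqqccqqcqqccqqccqqcqqccqqc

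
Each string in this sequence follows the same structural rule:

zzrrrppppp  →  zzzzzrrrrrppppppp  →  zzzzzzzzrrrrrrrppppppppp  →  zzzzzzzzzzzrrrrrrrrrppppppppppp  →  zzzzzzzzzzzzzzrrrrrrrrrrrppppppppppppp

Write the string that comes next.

zzzzzzzzzzzzzzzzzrrrrrrrrrrrrrppppppppppppppp

Term n consists of 3n-1 z's, followed by 2n+1 r's, followed by 2n+3 p's (n = 1, 2, …).
Setting n = 6 gives 17, 13, 15 characters in each block.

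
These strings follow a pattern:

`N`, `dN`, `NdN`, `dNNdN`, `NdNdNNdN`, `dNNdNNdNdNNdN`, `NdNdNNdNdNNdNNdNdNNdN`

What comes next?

dNNdNNdNdNNdNNdNdNNdNdNNdNNdNdNNdN

Each term (from the third on) is the two preceding terms concatenated in order: term 3 = N·dN = NdN.
So term 8 is dNNdNNdNdNNdN·NdNdNNdNdNNdNNdNdNNdN.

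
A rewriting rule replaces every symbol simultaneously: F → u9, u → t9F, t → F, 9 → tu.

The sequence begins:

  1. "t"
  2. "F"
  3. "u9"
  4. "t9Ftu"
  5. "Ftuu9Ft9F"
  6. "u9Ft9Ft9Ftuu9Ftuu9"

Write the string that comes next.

Rewriting the 18 symbols of u9Ft9Ft9Ftuu9Ftuu9 one by one yields t9F tu u9 F tu u9 F tu u9 F t9F t9F tu u9 F t9F t9F tu; concatenated:

t9Ftuu9Ftuu9Ftuu9Ft9Ft9Ftuu9Ft9Ft9Ftu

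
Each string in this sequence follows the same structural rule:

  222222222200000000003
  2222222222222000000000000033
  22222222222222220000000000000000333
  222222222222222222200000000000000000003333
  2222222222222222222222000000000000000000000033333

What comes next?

Term n consists of 3n+1 2's, followed by 3n+1 0's, followed by n-2 3's, where the shown terms are n = 3, 4, 5, 6, 7.
For the next term, n = 8, so the run lengths are 25, 25, 6.

22222222222222222222222220000000000000000000000000333333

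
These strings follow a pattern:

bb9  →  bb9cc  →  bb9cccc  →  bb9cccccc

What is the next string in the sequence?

Every step adds cc to the end: s(k+1) = s(k)·cc.
So the next term is bb9cccccc·cc.

bb9cccccccc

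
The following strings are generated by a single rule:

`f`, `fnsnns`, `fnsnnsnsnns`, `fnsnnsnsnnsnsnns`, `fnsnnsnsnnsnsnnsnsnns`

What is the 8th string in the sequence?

fnsnnsnsnnsnsnnsnsnnsnsnnsnsnnsnsnns

Every step adds nsnns to the end: s(k+1) = s(k)·nsnns.
From fnsnnsnsnnsnsnnsnsnns, 3 further steps: fnsnnsnsnnsnsnnsnsnns → fnsnnsnsnnsnsnnsnsnnsnsnns → fnsnnsnsnnsnsnnsnsnnsnsnnsnsnns → (answer).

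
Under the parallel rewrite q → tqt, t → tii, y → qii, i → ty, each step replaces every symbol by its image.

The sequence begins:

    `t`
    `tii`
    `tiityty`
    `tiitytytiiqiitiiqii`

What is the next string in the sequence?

Replace each of the 19 characters of tiitytytiiqiitiiqii in place — tii ty ty tii qii tii qii tii ty ty tqt ty ty tii ty ty tqt ty ty — and concatenate.

tiitytytiiqiitiiqiitiitytytqttytytiitytytqttyty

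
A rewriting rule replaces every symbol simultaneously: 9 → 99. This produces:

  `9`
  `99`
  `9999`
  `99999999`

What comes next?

Expanding 99999999: 9→99, 9→99, 9→99, 9→99, 9→99, 9→99, 9→99, 9→99. Concatenated: 99 99 99 99 99 99 99 99.

9999999999999999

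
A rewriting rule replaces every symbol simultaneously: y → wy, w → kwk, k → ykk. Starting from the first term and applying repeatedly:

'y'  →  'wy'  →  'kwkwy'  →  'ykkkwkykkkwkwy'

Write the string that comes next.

wyykkykkykkkwkykkwyykkykkykkkwkykkkwkwy

Replace each of the 14 characters of ykkkwkykkkwkwy in place — wy ykk ykk ykk kwk ykk wy ykk ykk ykk kwk ykk kwk wy — and concatenate.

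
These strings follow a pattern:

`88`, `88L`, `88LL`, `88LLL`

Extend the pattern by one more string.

88LLLL

The strings grow by a fixed suffix L each time.
So the next term is 88LLL·L.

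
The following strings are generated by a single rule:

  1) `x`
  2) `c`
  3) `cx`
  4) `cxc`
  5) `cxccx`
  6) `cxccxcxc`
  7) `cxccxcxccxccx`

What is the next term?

cxccxcxccxccxcxccxcxc

This is a Fibonacci-style word recurrence s(k) = s(k−1)·s(k−2): e.g. c·x = cx.
So term 8 is cxccxcxccxccx·cxccxcxc.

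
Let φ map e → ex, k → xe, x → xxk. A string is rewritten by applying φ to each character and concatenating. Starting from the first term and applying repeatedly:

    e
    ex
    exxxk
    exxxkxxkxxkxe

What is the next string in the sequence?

Replace each of the 13 characters of exxxkxxkxxkxe in place — ex xxk xxk xxk xe xxk xxk xe xxk xxk xe xxk ex — and concatenate.

exxxkxxkxxkxexxkxxkxexxkxxkxexxkex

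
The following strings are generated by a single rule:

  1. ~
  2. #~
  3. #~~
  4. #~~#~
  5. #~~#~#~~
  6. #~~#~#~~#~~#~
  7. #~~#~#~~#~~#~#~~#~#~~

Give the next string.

This is a Fibonacci-style word recurrence s(k) = s(k−1)·s(k−2): e.g. #~·~ = #~~.
Continuing: #~~#~#~~#~~#~#~~#~#~~ · #~~#~#~~#~~#~ gives term 8.

#~~#~#~~#~~#~#~~#~#~~#~~#~#~~#~~#~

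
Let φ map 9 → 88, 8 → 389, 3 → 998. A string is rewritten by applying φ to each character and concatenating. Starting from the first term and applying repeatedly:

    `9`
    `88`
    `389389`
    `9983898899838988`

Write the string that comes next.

φ(9983898899838988) expands symbol-by-symbol to 88 88 389 998 389 88 389 389 88 88 389 998 389 88 389 389; joining the 16 pieces gives the next term.

888838999838988389389888838999838988389389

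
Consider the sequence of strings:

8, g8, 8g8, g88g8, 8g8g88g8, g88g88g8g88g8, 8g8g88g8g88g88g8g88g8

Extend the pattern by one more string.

This is a Fibonacci-style word recurrence s(k) = s(k−2)·s(k−1): e.g. 8·g8 = 8g8.
Continuing: g88g88g8g88g8 · 8g8g88g8g88g88g8g88g8 gives term 8.

g88g88g8g88g88g8g88g8g88g88g8g88g8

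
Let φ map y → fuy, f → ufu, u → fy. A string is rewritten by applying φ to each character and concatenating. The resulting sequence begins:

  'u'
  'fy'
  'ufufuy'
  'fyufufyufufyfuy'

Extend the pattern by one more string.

ufufuyfyufufyufufuyfyufufyufufuyufufyfuy

φ(fyufufyufufyfuy) expands symbol-by-symbol to ufu fuy fy ufu fy ufu fuy fy ufu fy ufu fuy ufu fy fuy; joining the 15 pieces gives the next term.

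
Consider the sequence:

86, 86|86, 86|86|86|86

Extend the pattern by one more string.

86|86|86|86|86|86|86|86

s(k+1) = s(k)·|·s(k) — each term doubles the last with '|' between the halves.
One more doubling of 86|86|86|86 gives the answer.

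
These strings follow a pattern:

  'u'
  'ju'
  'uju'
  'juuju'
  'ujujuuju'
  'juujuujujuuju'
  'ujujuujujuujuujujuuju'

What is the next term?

This is a Fibonacci-style word recurrence s(k) = s(k−2)·s(k−1): e.g. u·ju = uju.
The next term joins juujuujujuuju and ujujuujujuujuujujuuju.

juujuujujuujuujujuujujuujuujujuuju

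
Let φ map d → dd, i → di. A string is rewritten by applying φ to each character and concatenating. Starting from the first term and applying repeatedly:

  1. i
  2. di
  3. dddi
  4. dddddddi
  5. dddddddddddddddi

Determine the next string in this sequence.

Applying the rule to each of the 16 symbols of dddddddddddddddi gives the pieces dd dd dd dd dd dd dd dd dd dd dd dd dd dd dd di, which concatenate to the answer.

dddddddddddddddddddddddddddddddi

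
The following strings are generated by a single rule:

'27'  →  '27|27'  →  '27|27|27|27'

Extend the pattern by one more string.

27|27|27|27|27|27|27|27

Each string is two copies of the previous one joined by '|'.
One more doubling of 27|27|27|27 gives the answer.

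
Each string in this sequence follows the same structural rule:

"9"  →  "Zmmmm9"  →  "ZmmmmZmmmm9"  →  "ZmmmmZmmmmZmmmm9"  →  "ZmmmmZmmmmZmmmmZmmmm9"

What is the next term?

Each term is the previous one with Zmmmm prepended.
Applying this once more to ZmmmmZmmmmZmmmmZmmmm9:

ZmmmmZmmmmZmmmmZmmmmZmmmm9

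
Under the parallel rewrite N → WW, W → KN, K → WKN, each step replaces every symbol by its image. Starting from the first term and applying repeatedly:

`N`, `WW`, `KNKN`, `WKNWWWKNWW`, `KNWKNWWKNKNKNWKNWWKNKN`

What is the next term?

Rewriting the 22 symbols of KNWKNWWKNKNKNWKNWWKNKN one by one yields WKN WW KN WKN WW KN KN WKN WW WKN WW WKN WW KN WKN WW KN KN WKN WW WKN WW; concatenated:

WKNWWKNWKNWWKNKNWKNWWWKNWWWKNWWKNWKNWWKNKNWKNWWWKNWW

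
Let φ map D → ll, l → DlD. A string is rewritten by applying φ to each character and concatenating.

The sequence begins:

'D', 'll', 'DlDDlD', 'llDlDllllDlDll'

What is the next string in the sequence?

φ(llDlDllllDlDll) expands symbol-by-symbol to DlD DlD ll DlD ll DlD DlD DlD DlD ll DlD ll DlD DlD; joining the 14 pieces gives the next term.

DlDDlDllDlDllDlDDlDDlDDlDllDlDllDlDDlD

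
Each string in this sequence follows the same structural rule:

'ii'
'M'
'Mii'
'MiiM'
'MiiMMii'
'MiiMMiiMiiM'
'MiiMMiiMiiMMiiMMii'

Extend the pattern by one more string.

MiiMMiiMiiMMiiMMiiMiiMMiiMiiM

This is a Fibonacci-style word recurrence s(k) = s(k−1)·s(k−2): e.g. M·ii = Mii.
The next term joins MiiMMiiMiiMMiiMMii and MiiMMiiMiiM.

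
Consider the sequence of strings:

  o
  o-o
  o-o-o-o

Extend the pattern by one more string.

Each string is two copies of the previous one joined by '-'.
Doubling o-o-o-o with '-' between the halves:

o-o-o-o-o-o-o-o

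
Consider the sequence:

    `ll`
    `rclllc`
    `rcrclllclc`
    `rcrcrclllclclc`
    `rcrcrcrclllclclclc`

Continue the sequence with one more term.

Each term wraps the previous one in rc on the left and lc on the right.
So the next term is rc·rcrcrcrclllclclclc·lc.

rcrcrcrcrclllclclclclc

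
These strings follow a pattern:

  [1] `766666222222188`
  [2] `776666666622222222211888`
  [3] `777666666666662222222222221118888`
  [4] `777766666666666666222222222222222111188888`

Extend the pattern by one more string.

Reading off run lengths: 7 runs 1, 2, 3, 4; 6 runs 5, 8, 11, 14; 2 runs 6, 9, 12, 15; 1 runs 1, 2, 3, 4; 8 runs 2, 3, 4, 5 — each is linear in n (n = 1, 2, …).
For the next term, n = 5, so the run lengths are 5, 17, 18, 5, 6.

777776666666666666666622222222222222222211111888888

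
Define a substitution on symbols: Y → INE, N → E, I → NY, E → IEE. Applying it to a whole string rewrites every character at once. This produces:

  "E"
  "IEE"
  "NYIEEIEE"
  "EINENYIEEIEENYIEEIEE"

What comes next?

IEENYEIEEEINENYIEEIEENYIEEIEEEINENYIEEIEENYIEEIEE

Replace each of the 20 characters of EINENYIEEIEENYIEEIEE in place — IEE NY E IEE E INE NY IEE IEE NY IEE IEE E INE NY IEE IEE NY IEE IEE — and concatenate.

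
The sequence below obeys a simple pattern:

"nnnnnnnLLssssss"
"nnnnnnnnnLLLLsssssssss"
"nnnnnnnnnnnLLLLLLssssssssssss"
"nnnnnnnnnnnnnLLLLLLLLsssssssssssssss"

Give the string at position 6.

Reading off run lengths: n runs 7, 9, 11, 13; L runs 2, 4, 6, 8; s runs 6, 9, 12, 15 — each is linear in n, where the shown terms are n = 2, 3, 4, 5.
At n = 7 the blocks have lengths 17, 12, 21.

nnnnnnnnnnnnnnnnnLLLLLLLLLLLLsssssssssssssssssssss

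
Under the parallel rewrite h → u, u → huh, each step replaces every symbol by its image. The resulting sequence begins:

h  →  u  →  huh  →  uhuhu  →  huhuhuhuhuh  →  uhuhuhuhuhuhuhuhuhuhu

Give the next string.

Rewriting the 21 symbols of uhuhuhuhuhuhuhuhuhuhu one by one yields huh u huh u huh u huh u huh u huh u huh u huh u huh u huh u huh; concatenated:

huhuhuhuhuhuhuhuhuhuhuhuhuhuhuhuhuhuhuhuhuh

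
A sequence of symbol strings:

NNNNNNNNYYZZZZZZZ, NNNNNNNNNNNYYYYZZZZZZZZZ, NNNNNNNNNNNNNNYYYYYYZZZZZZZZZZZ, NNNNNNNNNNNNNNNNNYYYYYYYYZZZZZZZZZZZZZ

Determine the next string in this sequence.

NNNNNNNNNNNNNNNNNNNNYYYYYYYYYYZZZZZZZZZZZZZZZ

Term n consists of 3n+2 N's, followed by 2n-2 Y's, followed by 2n+3 Z's, where the shown terms are n = 2, 3, 4, 5.
For the next term, n = 6, so the run lengths are 20, 10, 15.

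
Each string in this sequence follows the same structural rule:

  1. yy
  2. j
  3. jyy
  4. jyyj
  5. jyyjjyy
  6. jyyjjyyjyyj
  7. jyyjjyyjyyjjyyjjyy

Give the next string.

From term 3 onward, concatenate the last term with the second-to-last: j·yy = jyy, jyy·j = jyyj, …
The next term joins jyyjjyyjyyjjyyjjyy and jyyjjyyjyyj.

jyyjjyyjyyjjyyjjyyjyyjjyyjyyj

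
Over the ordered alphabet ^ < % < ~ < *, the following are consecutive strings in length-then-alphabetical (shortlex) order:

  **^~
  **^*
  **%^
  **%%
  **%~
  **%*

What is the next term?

**~^

Treat **%* as a base-4 numeral over the given alphabet and add one, carrying through any trailing *'s.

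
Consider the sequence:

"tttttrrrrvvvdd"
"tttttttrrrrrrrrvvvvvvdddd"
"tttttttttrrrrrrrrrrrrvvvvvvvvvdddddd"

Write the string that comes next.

Each string has the form t^{2n+3} r^{4n} v^{3n} d^{2n} (n = 1, 2, …).
Setting n = 4 gives 11, 16, 12, 8 characters in each block.

tttttttttttrrrrrrrrrrrrrrrrvvvvvvvvvvvvdddddddd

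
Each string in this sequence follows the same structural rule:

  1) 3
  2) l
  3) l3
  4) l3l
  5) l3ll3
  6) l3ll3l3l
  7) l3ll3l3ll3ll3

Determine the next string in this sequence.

This is a Fibonacci-style word recurrence s(k) = s(k−1)·s(k−2): e.g. l·3 = l3.
The next term joins l3ll3l3ll3ll3 and l3ll3l3l.

l3ll3l3ll3ll3l3ll3l3l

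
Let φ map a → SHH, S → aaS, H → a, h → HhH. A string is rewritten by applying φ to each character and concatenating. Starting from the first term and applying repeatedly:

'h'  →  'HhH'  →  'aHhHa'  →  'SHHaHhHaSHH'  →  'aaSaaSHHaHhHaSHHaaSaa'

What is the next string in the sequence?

Applying the rule to each of the 21 symbols of aaSaaSHHaHhHaSHHaaSaa gives the pieces SHH SHH aaS SHH SHH aaS a a SHH a HhH a SHH aaS a a SHH SHH aaS SHH SHH, which concatenate to the answer.

SHHSHHaaSSHHSHHaaSaaSHHaHhHaSHHaaSaaSHHSHHaaSSHHSHH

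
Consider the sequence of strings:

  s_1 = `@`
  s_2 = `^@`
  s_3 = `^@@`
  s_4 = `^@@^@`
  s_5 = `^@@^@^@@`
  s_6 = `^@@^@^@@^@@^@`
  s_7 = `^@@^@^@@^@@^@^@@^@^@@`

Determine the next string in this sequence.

This is a Fibonacci-style word recurrence s(k) = s(k−1)·s(k−2): e.g. ^@·@ = ^@@.
So term 8 is ^@@^@^@@^@@^@^@@^@^@@·^@@^@^@@^@@^@.

^@@^@^@@^@@^@^@@^@^@@^@@^@^@@^@@^@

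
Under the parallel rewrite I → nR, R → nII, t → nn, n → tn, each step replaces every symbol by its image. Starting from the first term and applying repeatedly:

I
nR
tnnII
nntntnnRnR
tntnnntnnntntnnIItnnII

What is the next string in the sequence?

Applying the rule to each of the 22 symbols of tntnnntnnntntnnIItnnII gives the pieces nn tn nn tn tn tn nn tn tn tn nn tn nn tn tn nR nR nn tn tn nR nR, which concatenate to the answer.

nntnnntntntnnntntntnnntnnntntnnRnRnntntnnRnR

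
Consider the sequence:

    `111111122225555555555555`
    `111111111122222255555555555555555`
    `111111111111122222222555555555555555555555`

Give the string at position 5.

111111111111111111122222222222255555555555555555555555555555

Reading off run lengths: 1 runs 7, 10, 13; 2 runs 4, 6, 8; 5 runs 13, 17, 21 — each is linear in n, where the shown terms are n = 3, 4, 5.
Setting n = 7 gives 19, 12, 29 characters in each block.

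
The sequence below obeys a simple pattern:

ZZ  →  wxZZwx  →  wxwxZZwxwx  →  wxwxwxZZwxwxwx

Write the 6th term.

Each term wraps the previous one in wx on the left and wx on the right.
From wxwxwxZZwxwxwx, 2 further steps: wxwxwxZZwxwxwx → wxwxwxwxZZwxwxwxwx → (answer).

wxwxwxwxwxZZwxwxwxwxwx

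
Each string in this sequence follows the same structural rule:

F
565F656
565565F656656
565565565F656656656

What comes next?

s(k+1) = 565·s(k)·656, so each term gains 565 as a prefix and 656 as a suffix.
Applying this once more to 565565565F656656656:

565565565565F656656656656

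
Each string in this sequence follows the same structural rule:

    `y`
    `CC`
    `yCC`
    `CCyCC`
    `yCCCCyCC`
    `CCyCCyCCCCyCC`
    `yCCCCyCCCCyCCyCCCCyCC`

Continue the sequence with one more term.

CCyCCyCCCCyCCyCCCCyCCCCyCCyCCCCyCC

Each term (from the third on) is the two preceding terms concatenated in order: term 3 = y·CC = yCC.
So term 8 is CCyCCyCCCCyCC·yCCCCyCCCCyCCyCCCCyCC.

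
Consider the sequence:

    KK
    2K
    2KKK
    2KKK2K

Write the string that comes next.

From term 3 onward, concatenate the last term with the second-to-last: 2K·KK = 2KKK, 2KKK·2K = 2KKK2K, …
The next term joins 2KKK2K and 2KKK.

2KKK2K2KKK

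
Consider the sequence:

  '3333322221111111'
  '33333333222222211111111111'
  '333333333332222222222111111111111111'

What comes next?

Reading off run lengths: 3 runs 5, 8, 11; 2 runs 4, 7, 10; 1 runs 7, 11, 15 — each is linear in n (n = 1, 2, …).
Setting n = 4 gives 14, 13, 19 characters in each block.

3333333333333322222222222221111111111111111111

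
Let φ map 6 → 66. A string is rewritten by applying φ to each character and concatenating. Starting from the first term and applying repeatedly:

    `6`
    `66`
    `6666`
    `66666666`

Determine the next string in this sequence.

Apply φ to 66666666 symbol by symbol: 6→66, 6→66, 6→66, 6→66, 6→66, 6→66, 6→66, 6→66; joined: 66 66 66 66 66 66 66 66.

6666666666666666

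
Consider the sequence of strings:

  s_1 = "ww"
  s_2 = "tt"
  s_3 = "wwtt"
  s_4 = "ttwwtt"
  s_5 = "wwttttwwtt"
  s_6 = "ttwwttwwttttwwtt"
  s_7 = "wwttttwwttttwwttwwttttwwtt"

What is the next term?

Each term (from the third on) is the two preceding terms concatenated in order: term 3 = ww·tt = wwtt.
So term 8 is ttwwttwwttttwwtt·wwttttwwttttwwttwwttttwwtt.

ttwwttwwttttwwttwwttttwwttttwwttwwttttwwtt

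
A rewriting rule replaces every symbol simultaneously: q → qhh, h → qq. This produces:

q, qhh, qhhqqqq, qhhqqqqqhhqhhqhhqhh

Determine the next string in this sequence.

qhhqqqqqhhqhhqhhqhhqhhqqqqqhhqqqqqhhqqqqqhhqqqq

Applying the rule to each of the 19 symbols of qhhqqqqqhhqhhqhhqhh gives the pieces qhh qq qq qhh qhh qhh qhh qhh qq qq qhh qq qq qhh qq qq qhh qq qq, which concatenate to the answer.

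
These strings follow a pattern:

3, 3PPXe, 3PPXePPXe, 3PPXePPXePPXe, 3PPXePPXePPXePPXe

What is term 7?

Each term is the previous one with PPXe appended.
From 3PPXePPXePPXePPXe, 2 further steps: 3PPXePPXePPXePPXe → 3PPXePPXePPXePPXePPXe → (answer).

3PPXePPXePPXePPXePPXePPXe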